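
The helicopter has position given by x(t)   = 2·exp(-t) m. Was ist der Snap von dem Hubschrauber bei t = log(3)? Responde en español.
Para resolver esto, necesitamos tomar 4 derivadas de nuestra ecuación de la posición x(t) = 2·exp(-t). Tomando d/dt de x(t), encontramos v(t) = -2·exp(-t). Derivando la velocidad, obtenemos la aceleración: a(t) = 2·exp(-t). Tomando d/dt de a(t), encontramos j(t) = -2·exp(-t). Tomando d/dt de j(t), encontramos s(t) = 2·exp(-t). De la ecuación del snap s(t) = 2·exp(-t), sustituimos t = log(3) para obtener s = 2/3.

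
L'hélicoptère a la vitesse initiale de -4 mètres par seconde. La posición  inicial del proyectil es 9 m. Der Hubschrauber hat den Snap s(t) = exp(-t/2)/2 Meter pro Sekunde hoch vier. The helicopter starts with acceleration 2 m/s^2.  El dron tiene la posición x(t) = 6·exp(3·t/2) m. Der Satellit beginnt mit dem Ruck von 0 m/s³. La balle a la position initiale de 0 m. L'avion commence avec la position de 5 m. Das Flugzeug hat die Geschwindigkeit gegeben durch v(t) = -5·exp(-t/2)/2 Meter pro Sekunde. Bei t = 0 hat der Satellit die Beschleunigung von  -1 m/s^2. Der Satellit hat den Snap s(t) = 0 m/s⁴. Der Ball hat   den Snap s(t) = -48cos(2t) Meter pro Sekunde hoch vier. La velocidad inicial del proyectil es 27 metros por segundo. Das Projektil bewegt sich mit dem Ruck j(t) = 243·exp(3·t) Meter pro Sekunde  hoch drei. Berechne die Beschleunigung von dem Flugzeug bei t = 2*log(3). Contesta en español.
Debemos derivar nuestra ecuación de la velocidad v(t) = -5·exp(-t/2)/2 1 vez. Tomando d/dt de v(t), encontramos a(t) = 5·exp(-t/2)/4. Tenemos la aceleración a(t) = 5·exp(-t/2)/4. Sustituyendo t = 2*log(3): a(2*log(3)) = 5/12.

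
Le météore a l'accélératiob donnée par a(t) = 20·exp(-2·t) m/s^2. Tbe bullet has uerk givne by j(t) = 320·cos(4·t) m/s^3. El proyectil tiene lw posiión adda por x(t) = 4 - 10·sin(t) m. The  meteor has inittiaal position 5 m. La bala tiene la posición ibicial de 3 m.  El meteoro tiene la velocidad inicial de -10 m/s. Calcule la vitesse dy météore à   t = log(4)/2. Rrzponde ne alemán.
Wir müssen unsere Gleichung für die Beschleunigung a(t) = 20·exp(-2·t) 1-mal integrieren. Mit ∫a(t)dt und Anwendung von v(0) = -10, finden wir v(t) = -10·exp(-2·t). Wir haben die Geschwindigkeit v(t) = -10·exp(-2·t). Durch Einsetzen von t = log(4)/2: v(log(4)/2) = -5/2.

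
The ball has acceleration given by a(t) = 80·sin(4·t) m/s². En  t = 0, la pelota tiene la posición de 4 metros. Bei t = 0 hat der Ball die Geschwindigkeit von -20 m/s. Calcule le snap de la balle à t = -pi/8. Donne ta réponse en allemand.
Wir müssen unsere Gleichung für die Beschleunigung a(t) = 80·sin(4·t) 2-mal ableiten. Durch Ableiten von der Beschleunigung erhalten wir den Ruck: j(t) = 320·cos(4·t). Die Ableitung von dem Ruck ergibt den Snap: s(t) = -1280·sin(4·t). Mit s(t) = -1280·sin(4·t) und Einsetzen von t = -pi/8, finden wir s = 1280.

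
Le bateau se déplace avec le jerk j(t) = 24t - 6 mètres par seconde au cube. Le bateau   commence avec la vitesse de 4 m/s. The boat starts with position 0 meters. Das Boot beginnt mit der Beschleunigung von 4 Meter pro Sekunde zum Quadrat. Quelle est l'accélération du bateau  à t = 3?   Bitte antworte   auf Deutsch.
Wir müssen unsere Gleichung für den Ruck j(t) = 24·t - 6 1-mal integrieren. Das Integral von dem Ruck, mit a(0) = 4, ergibt die Beschleunigung: a(t) = 12·t^2 - 6·t + 4. Wir haben die Beschleunigung a(t) = 12·t^2 - 6·t + 4. Durch Einsetzen von t = 3: a(3) = 94.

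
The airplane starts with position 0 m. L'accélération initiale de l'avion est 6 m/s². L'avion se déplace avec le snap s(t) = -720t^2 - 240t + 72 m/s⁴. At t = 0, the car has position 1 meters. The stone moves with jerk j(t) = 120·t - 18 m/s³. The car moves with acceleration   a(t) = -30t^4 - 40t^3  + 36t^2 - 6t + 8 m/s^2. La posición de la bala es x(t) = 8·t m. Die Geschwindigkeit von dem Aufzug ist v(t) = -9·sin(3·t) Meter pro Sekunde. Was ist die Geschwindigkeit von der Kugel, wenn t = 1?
Um dies zu lösen, müssen wir 1 Ableitung unserer Gleichung für die Position x(t) = 8·t nehmen. Die Ableitung von der Position ergibt die Geschwindigkeit: v(t) = 8. Wir haben die Geschwindigkeit v(t) = 8. Durch Einsetzen von t = 1: v(1) = 8.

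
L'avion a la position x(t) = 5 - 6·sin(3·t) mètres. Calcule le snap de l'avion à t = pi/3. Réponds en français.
Nous devons dériver notre équation de la position x(t) = 5 - 6·sin(3·t) 4 fois. En dérivant la position, nous obtenons la vitesse: v(t) = -18·cos(3·t). En prenant d/dt de v(t), nous trouvons a(t) = 54·sin(3·t). En prenant d/dt de a(t), nous trouvons j(t) = 162·cos(3·t). La dérivée du jerk donne le snap: s(t) = -486·sin(3·t). Nous avons le snap s(t) = -486·sin(3·t). En substituant t = pi/3: s(pi/3) = 0.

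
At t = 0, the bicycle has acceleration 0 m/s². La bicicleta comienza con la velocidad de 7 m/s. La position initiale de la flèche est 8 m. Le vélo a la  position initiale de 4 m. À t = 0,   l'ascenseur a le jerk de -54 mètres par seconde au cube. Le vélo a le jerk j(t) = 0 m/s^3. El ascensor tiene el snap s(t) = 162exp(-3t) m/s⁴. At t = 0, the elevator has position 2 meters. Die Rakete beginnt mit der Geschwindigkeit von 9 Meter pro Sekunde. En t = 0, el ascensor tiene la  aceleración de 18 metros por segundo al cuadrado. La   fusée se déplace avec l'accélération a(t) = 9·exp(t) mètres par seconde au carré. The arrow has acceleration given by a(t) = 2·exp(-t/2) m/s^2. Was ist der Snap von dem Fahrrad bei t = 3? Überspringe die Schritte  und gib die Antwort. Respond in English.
At t = 3, s = 0.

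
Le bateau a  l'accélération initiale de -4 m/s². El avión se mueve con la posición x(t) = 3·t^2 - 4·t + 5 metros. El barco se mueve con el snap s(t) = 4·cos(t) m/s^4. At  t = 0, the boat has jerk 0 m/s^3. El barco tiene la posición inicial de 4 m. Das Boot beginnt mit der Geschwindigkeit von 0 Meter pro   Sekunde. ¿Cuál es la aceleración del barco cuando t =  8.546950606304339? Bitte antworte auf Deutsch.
Wir müssen unsere Gleichung für den Snap s(t) = 4·cos(t) 2-mal integrieren. Mit ∫s(t)dt und Anwendung von j(0) = 0, finden wir j(t) = 4·sin(t). Durch Integration von dem Ruck und Verwendung der Anfangsbedingung a(0) = -4, erhalten wir a(t) = -4·cos(t). Wir haben die Beschleunigung a(t) = -4·cos(t). Durch Einsetzen von t = 8.546950606304339: a(8.546950606304339) = 2.55529672586044.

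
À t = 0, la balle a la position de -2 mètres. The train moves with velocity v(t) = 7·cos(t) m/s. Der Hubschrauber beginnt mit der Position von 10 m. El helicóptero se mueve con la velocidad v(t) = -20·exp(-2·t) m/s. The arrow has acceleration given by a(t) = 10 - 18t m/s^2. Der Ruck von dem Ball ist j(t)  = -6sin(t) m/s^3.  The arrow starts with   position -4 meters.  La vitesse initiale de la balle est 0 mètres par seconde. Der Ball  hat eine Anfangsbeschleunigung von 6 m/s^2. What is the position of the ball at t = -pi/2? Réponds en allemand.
Wir müssen unsere Gleichung für den Ruck j(t) = -6·sin(t) 3-mal integrieren. Das Integral von dem Ruck, mit a(0) = 6, ergibt die Beschleunigung: a(t) = 6·cos(t). Die Stammfunktion von der Beschleunigung ist die Geschwindigkeit. Mit v(0) = 0 erhalten wir v(t) = 6·sin(t). Das Integral von der Geschwindigkeit, mit x(0) = -2, ergibt die Position: x(t) = 4 - 6·cos(t). Aus der Gleichung für die Position x(t) = 4 - 6·cos(t), setzen wir t = -pi/2 ein und erhalten x = 4.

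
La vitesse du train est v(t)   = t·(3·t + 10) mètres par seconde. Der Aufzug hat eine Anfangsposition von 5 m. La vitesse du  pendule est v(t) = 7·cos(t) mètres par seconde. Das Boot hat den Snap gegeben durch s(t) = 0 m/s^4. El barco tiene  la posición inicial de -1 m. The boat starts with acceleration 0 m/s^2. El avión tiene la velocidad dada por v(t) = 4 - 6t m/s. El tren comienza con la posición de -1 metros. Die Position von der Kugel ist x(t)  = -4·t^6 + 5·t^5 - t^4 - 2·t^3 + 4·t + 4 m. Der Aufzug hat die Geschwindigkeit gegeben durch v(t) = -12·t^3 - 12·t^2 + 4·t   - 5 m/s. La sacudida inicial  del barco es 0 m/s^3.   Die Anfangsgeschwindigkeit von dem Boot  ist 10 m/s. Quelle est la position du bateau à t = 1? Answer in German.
Um dies zu lösen, müssen wir 4 Stammfunktionen unserer Gleichung für den Snap s(t) = 0 finden. Durch Integration von dem Snap und Verwendung der Anfangsbedingung j(0) = 0, erhalten wir j(t) = 0. Durch Integration von dem Ruck und Verwendung der Anfangsbedingung a(0) = 0, erhalten wir a(t) = 0. Die Stammfunktion von der Beschleunigung, mit v(0) = 10, ergibt die Geschwindigkeit: v(t) = 10. Mit ∫v(t)dt und Anwendung von x(0) = -1, finden wir x(t) = 10·t - 1. Mit x(t) = 10·t - 1 und Einsetzen von t = 1, finden wir x = 9.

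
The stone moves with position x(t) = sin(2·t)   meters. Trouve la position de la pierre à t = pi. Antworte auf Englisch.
We have position x(t) = sin(2·t). Substituting t = pi: x(pi) = 0.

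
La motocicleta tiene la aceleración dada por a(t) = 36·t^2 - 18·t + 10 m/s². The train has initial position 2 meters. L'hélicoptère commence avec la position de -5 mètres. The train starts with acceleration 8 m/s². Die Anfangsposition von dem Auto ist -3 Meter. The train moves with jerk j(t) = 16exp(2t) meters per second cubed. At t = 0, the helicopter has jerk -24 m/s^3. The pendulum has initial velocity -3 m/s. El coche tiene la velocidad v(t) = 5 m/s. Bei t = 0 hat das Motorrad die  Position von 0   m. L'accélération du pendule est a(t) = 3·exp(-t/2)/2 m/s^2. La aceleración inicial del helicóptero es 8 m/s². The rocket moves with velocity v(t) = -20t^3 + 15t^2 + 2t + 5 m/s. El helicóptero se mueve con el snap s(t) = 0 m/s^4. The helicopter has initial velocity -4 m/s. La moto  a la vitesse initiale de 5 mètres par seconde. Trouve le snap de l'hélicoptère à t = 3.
De l'équation du snap s(t) = 0, nous substituons t = 3 pour obtenir s = 0.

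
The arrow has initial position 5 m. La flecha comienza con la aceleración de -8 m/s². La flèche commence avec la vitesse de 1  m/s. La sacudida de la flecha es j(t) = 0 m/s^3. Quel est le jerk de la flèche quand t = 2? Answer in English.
From the given jerk equation j(t) = 0, we substitute t = 2 to get j = 0.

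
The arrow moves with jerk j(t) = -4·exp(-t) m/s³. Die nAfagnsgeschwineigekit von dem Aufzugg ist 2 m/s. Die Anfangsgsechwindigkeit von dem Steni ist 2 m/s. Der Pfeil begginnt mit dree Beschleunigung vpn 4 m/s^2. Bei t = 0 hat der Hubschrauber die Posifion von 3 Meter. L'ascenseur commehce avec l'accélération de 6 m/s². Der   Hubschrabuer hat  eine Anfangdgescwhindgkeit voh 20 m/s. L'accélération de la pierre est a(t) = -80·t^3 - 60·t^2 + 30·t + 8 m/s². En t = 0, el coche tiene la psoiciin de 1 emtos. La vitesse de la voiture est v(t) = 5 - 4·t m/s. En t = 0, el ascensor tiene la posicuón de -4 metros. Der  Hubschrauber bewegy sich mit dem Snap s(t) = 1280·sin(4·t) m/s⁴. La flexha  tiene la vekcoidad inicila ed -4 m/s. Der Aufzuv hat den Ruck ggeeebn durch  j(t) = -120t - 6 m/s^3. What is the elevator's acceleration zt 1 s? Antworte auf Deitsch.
Ausgehend von dem Ruck j(t) = -120·t - 6, nehmen wir 1 Stammfunktion. Mit ∫j(t)dt und Anwendung von a(0) = 6, finden wir a(t) = -60·t^2 - 6·t + 6. Mit a(t) = -60·t^2 - 6·t + 6 und Einsetzen von t = 1, finden wir a = -60.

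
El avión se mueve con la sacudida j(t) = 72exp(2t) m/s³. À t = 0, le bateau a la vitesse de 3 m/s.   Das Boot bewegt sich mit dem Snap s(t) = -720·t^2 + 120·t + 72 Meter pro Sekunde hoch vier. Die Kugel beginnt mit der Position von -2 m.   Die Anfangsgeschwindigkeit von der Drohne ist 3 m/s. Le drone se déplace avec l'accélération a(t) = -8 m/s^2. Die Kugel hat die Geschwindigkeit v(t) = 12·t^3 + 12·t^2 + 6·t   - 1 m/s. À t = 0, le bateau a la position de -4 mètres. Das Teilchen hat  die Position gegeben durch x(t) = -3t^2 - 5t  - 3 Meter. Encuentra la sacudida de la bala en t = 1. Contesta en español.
Partiendo de la velocidad v(t) = 12·t^3 + 12·t^2 + 6·t - 1, tomamos 2 derivadas. La derivada de la velocidad da la aceleración: a(t) = 36·t^2 + 24·t + 6. La derivada de la aceleración da la sacudida: j(t) = 72·t + 24. Tenemos la sacudida j(t) = 72·t + 24. Sustituyendo t = 1: j(1) = 96.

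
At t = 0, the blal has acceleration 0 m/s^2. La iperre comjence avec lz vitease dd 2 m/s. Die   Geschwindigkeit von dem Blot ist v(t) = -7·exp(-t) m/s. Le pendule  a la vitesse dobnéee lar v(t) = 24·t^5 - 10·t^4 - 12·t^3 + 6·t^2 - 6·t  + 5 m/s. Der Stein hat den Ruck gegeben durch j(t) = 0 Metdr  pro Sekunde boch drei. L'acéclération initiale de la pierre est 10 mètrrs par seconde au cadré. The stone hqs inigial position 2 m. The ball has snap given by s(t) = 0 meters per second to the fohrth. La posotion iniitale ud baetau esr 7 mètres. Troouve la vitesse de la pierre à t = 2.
En partant du jerk j(t) = 0, nous prenons 2 primitives. En intégrant le jerk et en utilisant la condition initiale a(0) = 10, nous obtenons a(t) = 10. L'intégrale de l'accélération, avec v(0) = 2, donne la vitesse: v(t) = 10·t + 2. De l'équation de la vitesse v(t) = 10·t + 2, nous substituons t = 2 pour obtenir v = 22.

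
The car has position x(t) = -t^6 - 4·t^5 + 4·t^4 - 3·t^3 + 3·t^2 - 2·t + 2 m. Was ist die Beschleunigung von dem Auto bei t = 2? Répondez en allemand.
Ausgehend von der Position x(t) = -t^6 - 4·t^5 + 4·t^4 - 3·t^3 + 3·t^2 - 2·t + 2, nehmen wir 2 Ableitungen. Mit d/dt von x(t) finden wir v(t) = -6·t^5 - 20·t^4 + 16·t^3 - 9·t^2 + 6·t - 2. Mit d/dt von v(t) finden wir a(t) = -30·t^4 - 80·t^3 + 48·t^2 - 18·t + 6. Wir haben die Beschleunigung a(t) = -30·t^4 - 80·t^3 + 48·t^2 - 18·t + 6. Durch Einsetzen von t = 2: a(2) = -958.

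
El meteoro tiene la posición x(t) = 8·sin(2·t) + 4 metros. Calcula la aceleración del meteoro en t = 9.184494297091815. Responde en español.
Debemos derivar nuestra ecuación de la posición x(t) = 8·sin(2·t) + 4 2 veces. Tomando d/dt de x(t), encontramos v(t) = 16·cos(2·t). Tomando d/dt de v(t), encontramos a(t) = -32·sin(2·t). Tenemos la aceleración a(t) = -32·sin(2·t). Sustituyendo t = 9.184494297091815: a(9.184494297091815) = 14.7930341658831.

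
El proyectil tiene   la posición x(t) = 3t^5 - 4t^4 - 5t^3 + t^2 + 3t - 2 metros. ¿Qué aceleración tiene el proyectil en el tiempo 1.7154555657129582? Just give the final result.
La aceleración en t = 1.7154555657129582 es a = 112.175821128549.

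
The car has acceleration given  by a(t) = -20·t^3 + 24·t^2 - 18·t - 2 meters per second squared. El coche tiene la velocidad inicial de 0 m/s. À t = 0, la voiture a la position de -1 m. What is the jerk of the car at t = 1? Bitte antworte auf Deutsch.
Ausgehend von der Beschleunigung a(t) = -20·t^3 + 24·t^2 - 18·t - 2, nehmen wir 1 Ableitung. Die Ableitung von der Beschleunigung ergibt den Ruck: j(t) = -60·t^2 + 48·t - 18. Wir haben den Ruck j(t) = -60·t^2 + 48·t - 18. Durch Einsetzen von t = 1: j(1) = -30.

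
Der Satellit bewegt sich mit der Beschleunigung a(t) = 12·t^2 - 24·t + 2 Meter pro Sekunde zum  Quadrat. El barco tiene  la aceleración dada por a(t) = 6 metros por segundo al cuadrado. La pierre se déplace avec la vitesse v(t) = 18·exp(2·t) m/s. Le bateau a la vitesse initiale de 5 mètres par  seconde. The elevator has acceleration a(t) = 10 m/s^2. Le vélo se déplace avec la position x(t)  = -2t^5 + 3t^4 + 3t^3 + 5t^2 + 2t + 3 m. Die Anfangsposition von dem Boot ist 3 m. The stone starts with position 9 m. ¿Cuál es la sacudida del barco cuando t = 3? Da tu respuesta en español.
Partiendo de la aceleración a(t) = 6, tomamos 1 derivada. Derivando la aceleración, obtenemos la sacudida: j(t) = 0. Usando j(t) = 0 y sustituyendo t = 3, encontramos j = 0.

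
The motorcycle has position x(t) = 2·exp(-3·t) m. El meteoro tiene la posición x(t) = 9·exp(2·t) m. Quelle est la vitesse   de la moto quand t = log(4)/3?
En partant de la position x(t) = 2·exp(-3·t), nous prenons 1 dérivée. La dérivée de la position donne la vitesse: v(t) = -6·exp(-3·t). Nous avons la vitesse v(t) = -6·exp(-3·t). En substituant t = log(4)/3: v(log(4)/3) = -3/2.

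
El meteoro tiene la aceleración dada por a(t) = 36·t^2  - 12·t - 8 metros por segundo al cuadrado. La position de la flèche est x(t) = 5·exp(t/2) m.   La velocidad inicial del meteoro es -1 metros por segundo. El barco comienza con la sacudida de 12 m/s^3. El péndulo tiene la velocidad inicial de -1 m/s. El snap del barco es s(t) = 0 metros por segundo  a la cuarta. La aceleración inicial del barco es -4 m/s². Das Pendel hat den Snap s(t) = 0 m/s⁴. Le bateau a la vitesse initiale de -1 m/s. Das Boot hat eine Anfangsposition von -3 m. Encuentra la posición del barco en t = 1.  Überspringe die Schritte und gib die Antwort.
La respuesta es -4.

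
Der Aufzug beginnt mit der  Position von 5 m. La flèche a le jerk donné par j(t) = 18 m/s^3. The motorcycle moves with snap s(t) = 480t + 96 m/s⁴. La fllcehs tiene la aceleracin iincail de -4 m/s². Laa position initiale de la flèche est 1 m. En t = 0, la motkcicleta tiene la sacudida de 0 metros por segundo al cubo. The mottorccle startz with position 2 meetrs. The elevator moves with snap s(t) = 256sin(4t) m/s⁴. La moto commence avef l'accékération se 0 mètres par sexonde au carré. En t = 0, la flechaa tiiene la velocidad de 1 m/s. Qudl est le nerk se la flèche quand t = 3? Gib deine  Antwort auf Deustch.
Mit j(t) = 18 und Einsetzen von t = 3, finden wir j = 18.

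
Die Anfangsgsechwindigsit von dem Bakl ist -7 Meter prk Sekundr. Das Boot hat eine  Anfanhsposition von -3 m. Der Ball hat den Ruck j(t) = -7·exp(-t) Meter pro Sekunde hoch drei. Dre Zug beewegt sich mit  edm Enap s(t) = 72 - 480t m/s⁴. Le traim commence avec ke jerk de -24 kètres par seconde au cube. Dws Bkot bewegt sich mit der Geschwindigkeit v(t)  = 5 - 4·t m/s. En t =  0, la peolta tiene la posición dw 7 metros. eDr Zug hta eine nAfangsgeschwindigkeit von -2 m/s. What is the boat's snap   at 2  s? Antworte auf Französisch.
En partant de la vitesse v(t) = 5 - 4·t, nous prenons 3 dérivées. En prenant d/dt de v(t), nous trouvons a(t) = -4. En prenant d/dt de a(t), nous trouvons j(t) = 0. En prenant d/dt de j(t), nous trouvons s(t) = 0. Nous avons le snap s(t) = 0. En substituant t = 2: s(2) = 0.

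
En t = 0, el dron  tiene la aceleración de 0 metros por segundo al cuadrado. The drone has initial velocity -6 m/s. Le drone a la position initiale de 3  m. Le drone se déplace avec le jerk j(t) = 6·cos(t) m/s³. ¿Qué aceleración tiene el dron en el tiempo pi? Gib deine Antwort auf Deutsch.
Wir müssen unsere Gleichung für den Ruck j(t) = 6·cos(t) 1-mal integrieren. Die Stammfunktion von dem Ruck, mit a(0) = 0, ergibt die Beschleunigung: a(t) = 6·sin(t). Wir haben die Beschleunigung a(t) = 6·sin(t). Durch Einsetzen von t = pi: a(pi) = 0.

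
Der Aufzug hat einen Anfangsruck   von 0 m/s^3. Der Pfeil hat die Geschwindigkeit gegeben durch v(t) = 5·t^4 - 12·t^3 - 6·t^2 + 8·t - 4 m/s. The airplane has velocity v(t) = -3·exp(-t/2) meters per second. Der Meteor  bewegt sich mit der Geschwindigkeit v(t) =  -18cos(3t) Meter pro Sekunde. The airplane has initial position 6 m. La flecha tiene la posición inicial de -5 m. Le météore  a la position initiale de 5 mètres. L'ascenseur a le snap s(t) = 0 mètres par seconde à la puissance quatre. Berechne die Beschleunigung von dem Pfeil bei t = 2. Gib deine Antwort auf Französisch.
Pour résoudre ceci, nous devons prendre 1 dérivée de notre équation de la vitesse v(t) = 5·t^4 - 12·t^3 - 6·t^2 + 8·t - 4. En dérivant la vitesse, nous obtenons l'accélération: a(t) = 20·t^3 - 36·t^2 - 12·t + 8. En utilisant a(t) = 20·t^3 - 36·t^2 - 12·t + 8 et en substituant t = 2, nous trouvons a = 0.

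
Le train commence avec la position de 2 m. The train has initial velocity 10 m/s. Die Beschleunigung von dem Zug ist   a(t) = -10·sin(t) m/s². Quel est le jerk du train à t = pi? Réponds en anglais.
To solve this, we need to take 1 derivative of our acceleration equation a(t) = -10·sin(t). Taking d/dt of a(t), we find j(t) = -10·cos(t). We have jerk j(t) = -10·cos(t). Substituting t = pi: j(pi) = 10.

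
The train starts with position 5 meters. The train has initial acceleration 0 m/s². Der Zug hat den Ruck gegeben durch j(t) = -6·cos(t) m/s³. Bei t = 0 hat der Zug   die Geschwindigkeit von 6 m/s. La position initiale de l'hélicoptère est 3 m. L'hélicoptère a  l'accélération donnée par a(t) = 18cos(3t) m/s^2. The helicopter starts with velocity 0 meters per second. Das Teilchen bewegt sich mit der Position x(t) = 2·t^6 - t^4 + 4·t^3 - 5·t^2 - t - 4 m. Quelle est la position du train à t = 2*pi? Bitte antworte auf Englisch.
To find the answer, we compute 3 antiderivatives of j(t) = -6·cos(t). The antiderivative of jerk is acceleration. Using a(0) = 0, we get a(t) = -6·sin(t). The antiderivative of acceleration, with v(0) = 6, gives velocity: v(t) = 6·cos(t). The integral of velocity, with x(0) = 5, gives position: x(t) = 6·sin(t) + 5. Using x(t) = 6·sin(t) + 5 and substituting t = 2*pi, we find x = 5.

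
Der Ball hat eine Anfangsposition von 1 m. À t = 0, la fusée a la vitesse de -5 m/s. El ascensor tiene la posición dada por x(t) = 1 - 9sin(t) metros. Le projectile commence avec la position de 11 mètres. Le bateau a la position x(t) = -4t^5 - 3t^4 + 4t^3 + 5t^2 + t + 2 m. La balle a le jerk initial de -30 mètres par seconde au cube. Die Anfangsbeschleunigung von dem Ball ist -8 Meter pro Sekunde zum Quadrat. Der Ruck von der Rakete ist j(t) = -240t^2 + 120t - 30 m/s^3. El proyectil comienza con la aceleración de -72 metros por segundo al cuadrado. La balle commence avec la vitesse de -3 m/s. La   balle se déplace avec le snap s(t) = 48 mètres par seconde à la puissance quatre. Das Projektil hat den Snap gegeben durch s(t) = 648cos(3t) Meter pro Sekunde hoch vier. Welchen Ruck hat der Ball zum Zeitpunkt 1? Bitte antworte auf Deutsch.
Wir müssen unsere Gleichung für den Snap s(t) = 48 1-mal integrieren. Das Integral von dem Snap, mit j(0) = -30, ergibt den Ruck: j(t) = 48·t - 30. Wir haben den Ruck j(t) = 48·t - 30. Durch Einsetzen von t = 1: j(1) = 18.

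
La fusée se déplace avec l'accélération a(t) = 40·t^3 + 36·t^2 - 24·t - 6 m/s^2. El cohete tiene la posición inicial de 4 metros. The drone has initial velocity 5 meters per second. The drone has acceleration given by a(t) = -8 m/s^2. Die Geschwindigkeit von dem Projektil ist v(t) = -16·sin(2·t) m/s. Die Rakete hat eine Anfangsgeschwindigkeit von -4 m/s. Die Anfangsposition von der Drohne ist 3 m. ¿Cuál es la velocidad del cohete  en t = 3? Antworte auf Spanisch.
Necesitamos integrar nuestra ecuación de la aceleración a(t) = 40·t^3 + 36·t^2 - 24·t - 6 1 vez. La integral de la aceleración es la velocidad. Usando v(0) = -4, obtenemos v(t) = 10·t^4 + 12·t^3 - 12·t^2 - 6·t - 4. Usando v(t) = 10·t^4 + 12·t^3 - 12·t^2 - 6·t - 4 y sustituyendo t = 3, encontramos v = 1004.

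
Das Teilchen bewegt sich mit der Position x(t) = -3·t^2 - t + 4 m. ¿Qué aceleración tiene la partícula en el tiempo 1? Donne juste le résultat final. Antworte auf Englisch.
The answer is -6.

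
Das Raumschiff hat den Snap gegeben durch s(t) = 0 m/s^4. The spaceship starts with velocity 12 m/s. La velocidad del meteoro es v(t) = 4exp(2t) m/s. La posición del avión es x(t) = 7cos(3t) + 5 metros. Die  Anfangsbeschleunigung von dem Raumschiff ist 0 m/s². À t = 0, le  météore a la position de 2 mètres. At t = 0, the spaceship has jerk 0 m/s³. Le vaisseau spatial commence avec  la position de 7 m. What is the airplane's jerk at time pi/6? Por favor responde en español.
Debemos derivar nuestra ecuación de la posición x(t) = 7·cos(3·t) + 5 3 veces. Tomando d/dt de x(t), encontramos v(t) = -21·sin(3·t). Derivando la velocidad, obtenemos la aceleración: a(t) = -63·cos(3·t). Derivando la aceleración, obtenemos la sacudida: j(t) = 189·sin(3·t). Tenemos la sacudida j(t) = 189·sin(3·t). Sustituyendo t = pi/6: j(pi/6) = 189.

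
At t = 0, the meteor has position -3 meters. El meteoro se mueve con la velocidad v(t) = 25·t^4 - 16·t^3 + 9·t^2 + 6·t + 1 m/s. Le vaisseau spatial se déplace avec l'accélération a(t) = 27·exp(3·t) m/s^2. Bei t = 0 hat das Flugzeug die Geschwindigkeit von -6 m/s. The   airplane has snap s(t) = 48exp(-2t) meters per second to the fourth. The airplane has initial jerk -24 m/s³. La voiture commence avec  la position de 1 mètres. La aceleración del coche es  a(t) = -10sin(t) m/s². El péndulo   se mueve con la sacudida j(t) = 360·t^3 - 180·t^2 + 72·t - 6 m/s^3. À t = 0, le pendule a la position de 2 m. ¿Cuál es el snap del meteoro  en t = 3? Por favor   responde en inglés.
Starting from velocity v(t) = 25·t^4 - 16·t^3 + 9·t^2 + 6·t + 1, we take 3 derivatives. Differentiating velocity, we get acceleration: a(t) = 100·t^3 - 48·t^2 + 18·t + 6. Differentiating acceleration, we get jerk: j(t) = 300·t^2 - 96·t + 18. The derivative of jerk gives snap: s(t) = 600·t - 96. From the given snap equation s(t) = 600·t - 96, we substitute t = 3 to get s = 1704.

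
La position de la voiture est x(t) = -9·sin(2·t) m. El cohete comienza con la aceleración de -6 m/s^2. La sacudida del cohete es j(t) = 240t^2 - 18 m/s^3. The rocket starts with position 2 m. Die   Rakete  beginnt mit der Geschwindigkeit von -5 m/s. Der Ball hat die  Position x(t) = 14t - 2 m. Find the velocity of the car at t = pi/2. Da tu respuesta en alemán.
Wir müssen unsere Gleichung für die Position x(t) = -9·sin(2·t) 1-mal ableiten. Mit d/dt von x(t) finden wir v(t) = -18·cos(2·t). Wir haben die Geschwindigkeit v(t) = -18·cos(2·t). Durch Einsetzen von t = pi/2: v(pi/2) = 18.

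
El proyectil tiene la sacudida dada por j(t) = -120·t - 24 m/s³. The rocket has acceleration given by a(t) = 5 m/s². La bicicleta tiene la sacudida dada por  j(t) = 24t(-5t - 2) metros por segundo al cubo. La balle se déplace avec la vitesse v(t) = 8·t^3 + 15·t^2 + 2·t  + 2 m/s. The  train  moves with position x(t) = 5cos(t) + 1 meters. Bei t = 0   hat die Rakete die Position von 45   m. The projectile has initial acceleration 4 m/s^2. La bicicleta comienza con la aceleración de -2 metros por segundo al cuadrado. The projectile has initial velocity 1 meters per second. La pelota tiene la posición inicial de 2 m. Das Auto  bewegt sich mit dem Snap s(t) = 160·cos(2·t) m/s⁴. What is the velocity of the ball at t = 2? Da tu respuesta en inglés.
From the given velocity equation v(t) = 8·t^3 + 15·t^2 + 2·t + 2, we substitute t = 2 to get v = 130.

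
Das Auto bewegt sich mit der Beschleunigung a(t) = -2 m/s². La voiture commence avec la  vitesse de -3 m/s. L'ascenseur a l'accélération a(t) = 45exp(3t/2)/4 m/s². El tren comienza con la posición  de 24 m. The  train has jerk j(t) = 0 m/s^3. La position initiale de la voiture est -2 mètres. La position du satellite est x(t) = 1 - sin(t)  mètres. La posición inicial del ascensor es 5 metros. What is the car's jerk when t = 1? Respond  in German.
Um dies zu lösen, müssen wir 1 Ableitung unserer Gleichung für die Beschleunigung a(t) = -2 nehmen. Durch Ableiten von der Beschleunigung erhalten wir den Ruck: j(t) = 0. Wir haben den Ruck j(t) = 0. Durch Einsetzen von t = 1: j(1) = 0.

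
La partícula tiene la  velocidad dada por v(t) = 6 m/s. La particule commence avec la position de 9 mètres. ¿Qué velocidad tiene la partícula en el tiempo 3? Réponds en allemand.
Mit v(t) = 6 und Einsetzen von t = 3, finden wir v = 6.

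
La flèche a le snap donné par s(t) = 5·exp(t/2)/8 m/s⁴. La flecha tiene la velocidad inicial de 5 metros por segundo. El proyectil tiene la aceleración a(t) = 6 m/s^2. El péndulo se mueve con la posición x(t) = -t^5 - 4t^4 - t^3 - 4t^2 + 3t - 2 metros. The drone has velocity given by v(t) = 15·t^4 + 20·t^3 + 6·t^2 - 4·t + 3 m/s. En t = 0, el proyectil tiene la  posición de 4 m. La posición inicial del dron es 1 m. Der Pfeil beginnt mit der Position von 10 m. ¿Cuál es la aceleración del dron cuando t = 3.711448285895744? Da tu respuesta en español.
Partiendo de la velocidad v(t) = 15·t^4 + 20·t^3 + 6·t^2 - 4·t + 3, tomamos 1 derivada. Tomando d/dt de v(t), encontramos a(t) = 60·t^3 + 60·t^2 + 12·t - 4. Tenemos la aceleración a(t) = 60·t^3 + 60·t^2 + 12·t - 4. Sustituyendo t = 3.711448285895744: a(3.711448285895744) = 3934.50652641919.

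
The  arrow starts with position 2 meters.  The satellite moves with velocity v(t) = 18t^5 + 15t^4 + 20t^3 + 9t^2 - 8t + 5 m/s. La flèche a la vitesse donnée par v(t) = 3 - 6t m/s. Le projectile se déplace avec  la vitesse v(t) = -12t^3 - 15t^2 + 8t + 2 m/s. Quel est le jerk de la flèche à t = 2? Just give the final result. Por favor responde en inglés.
The jerk at t = 2 is j = 0.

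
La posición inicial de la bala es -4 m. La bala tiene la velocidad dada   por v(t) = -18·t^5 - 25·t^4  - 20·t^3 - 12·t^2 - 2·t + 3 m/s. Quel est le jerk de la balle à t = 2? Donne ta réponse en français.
Pour résoudre ceci, nous devons prendre 2 dérivées de notre équation de la vitesse v(t) = -18·t^5 - 25·t^4 - 20·t^3 - 12·t^2 - 2·t + 3. La dérivée de la vitesse donne l'accélération: a(t) = -90·t^4 - 100·t^3 - 60·t^2 - 24·t - 2. En dérivant l'accélération, nous obtenons le jerk: j(t) = -360·t^3 - 300·t^2 - 120·t - 24. De l'équation du jerk j(t) = -360·t^3 - 300·t^2 - 120·t - 24, nous substituons t = 2 pour obtenir j = -4344.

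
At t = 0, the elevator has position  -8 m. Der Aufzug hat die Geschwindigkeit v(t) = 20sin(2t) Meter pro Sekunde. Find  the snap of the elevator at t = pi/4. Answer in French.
Nous devons dériver notre équation de la vitesse v(t) = 20·sin(2·t) 3 fois. En dérivant la vitesse, nous obtenons l'accélération: a(t) = 40·cos(2·t). En dérivant l'accélération, nous obtenons le jerk: j(t) = -80·sin(2·t). La dérivée du jerk donne le snap: s(t) = -160·cos(2·t). En utilisant s(t) = -160·cos(2·t) et en substituant t = pi/4, nous trouvons s = 0.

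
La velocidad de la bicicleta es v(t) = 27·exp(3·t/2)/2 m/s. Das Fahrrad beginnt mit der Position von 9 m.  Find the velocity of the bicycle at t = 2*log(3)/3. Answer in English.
Using v(t) = 27·exp(3·t/2)/2 and substituting t = 2*log(3)/3, we find v = 81/2.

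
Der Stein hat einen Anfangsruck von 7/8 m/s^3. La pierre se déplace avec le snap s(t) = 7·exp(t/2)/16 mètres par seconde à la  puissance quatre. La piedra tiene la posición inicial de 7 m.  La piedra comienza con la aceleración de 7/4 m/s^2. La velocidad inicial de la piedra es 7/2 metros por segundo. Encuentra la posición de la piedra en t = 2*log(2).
Partiendo del snap s(t) = 7·exp(t/2)/16, tomamos 4 antiderivadas. Integrando el snap y usando la condición inicial j(0) = 7/8, obtenemos j(t) = 7·exp(t/2)/8. Tomando ∫j(t)dt y aplicando a(0) = 7/4, encontramos a(t) = 7·exp(t/2)/4. Tomando ∫a(t)dt y aplicando v(0) = 7/2, encontramos v(t) = 7·exp(t/2)/2. La integral de la velocidad, con x(0) = 7, da la posición: x(t) = 7·exp(t/2). De la ecuación de la posición x(t) = 7·exp(t/2), sustituimos t = 2*log(2) para obtener x = 14.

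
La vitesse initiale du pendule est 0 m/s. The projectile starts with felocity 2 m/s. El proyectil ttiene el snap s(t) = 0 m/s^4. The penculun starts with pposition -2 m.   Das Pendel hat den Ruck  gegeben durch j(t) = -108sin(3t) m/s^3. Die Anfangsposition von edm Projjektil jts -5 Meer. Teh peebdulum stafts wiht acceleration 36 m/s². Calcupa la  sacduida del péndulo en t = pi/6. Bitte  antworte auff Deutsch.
Aus der Gleichung für den Ruck j(t) = -108·sin(3·t), setzen wir t = pi/6 ein und erhalten j = -108.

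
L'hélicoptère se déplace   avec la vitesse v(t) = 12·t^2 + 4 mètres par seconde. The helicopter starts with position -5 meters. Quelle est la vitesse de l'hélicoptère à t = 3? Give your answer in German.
Wir haben die Geschwindigkeit v(t) = 12·t^2 + 4. Durch Einsetzen von t = 3: v(3) = 112.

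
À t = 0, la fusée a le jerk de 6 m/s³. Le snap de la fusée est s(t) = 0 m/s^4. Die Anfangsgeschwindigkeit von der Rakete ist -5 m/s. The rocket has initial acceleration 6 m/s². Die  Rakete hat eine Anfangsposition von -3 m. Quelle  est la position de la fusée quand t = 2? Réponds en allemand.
Wir müssen unsere Gleichung für den Snap s(t) = 0 4-mal integrieren. Das Integral von dem Snap, mit j(0) = 6, ergibt den Ruck: j(t) = 6. Durch Integration von dem Ruck und Verwendung der Anfangsbedingung a(0) = 6, erhalten wir a(t) = 6·t + 6. Die Stammfunktion von der Beschleunigung ist die Geschwindigkeit. Mit v(0) = -5 erhalten wir v(t) = 3·t^2 + 6·t - 5. Durch Integration von der Geschwindigkeit und Verwendung der Anfangsbedingung x(0) = -3, erhalten wir x(t) = t^3 + 3·t^2 - 5·t - 3. Wir haben die Position x(t) = t^3 + 3·t^2 - 5·t - 3. Durch Einsetzen von t = 2: x(2) = 7.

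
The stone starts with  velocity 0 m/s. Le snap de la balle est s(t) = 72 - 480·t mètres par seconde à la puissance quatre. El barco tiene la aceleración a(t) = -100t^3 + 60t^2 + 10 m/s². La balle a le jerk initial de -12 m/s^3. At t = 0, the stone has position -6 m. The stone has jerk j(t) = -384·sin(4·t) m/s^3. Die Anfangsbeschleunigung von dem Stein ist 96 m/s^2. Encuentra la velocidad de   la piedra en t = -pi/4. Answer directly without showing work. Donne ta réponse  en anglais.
The velocity at t = -pi/4 is v = 0.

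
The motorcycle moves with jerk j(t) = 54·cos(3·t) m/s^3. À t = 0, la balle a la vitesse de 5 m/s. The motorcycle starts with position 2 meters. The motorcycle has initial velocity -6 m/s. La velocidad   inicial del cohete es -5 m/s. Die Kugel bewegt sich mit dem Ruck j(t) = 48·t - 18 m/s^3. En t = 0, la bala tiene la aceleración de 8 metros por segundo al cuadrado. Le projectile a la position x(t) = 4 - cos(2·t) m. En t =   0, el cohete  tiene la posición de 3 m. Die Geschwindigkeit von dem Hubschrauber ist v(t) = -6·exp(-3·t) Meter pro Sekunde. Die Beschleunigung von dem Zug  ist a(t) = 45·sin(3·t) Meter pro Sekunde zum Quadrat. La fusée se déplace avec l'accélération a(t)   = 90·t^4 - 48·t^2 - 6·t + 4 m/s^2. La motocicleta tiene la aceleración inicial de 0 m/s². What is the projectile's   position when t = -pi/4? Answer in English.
From the given position equation x(t) = 4 - cos(2·t), we substitute t = -pi/4 to get x = 4.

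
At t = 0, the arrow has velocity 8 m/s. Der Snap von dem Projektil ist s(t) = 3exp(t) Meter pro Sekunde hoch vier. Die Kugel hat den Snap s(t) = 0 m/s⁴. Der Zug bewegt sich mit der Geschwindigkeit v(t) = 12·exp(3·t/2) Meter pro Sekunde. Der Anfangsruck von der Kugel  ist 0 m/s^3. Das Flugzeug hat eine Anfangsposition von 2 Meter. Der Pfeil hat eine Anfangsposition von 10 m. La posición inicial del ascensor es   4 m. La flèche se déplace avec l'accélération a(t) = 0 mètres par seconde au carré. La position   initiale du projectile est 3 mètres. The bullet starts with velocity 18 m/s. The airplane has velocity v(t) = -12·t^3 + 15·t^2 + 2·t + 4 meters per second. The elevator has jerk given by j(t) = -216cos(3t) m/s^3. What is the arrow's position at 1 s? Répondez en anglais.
To find the answer, we compute 2 antiderivatives of a(t) = 0. Finding the antiderivative of a(t) and using v(0) = 8: v(t) = 8. Taking ∫v(t)dt and applying x(0) = 10, we find x(t) = 8·t + 10. From the given position equation x(t) = 8·t + 10, we substitute t = 1 to get x = 18.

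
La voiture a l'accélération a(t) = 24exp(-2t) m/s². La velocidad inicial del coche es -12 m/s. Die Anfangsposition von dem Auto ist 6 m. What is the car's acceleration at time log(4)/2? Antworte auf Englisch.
From the given acceleration equation a(t) = 24·exp(-2·t), we substitute t = log(4)/2 to get a = 6.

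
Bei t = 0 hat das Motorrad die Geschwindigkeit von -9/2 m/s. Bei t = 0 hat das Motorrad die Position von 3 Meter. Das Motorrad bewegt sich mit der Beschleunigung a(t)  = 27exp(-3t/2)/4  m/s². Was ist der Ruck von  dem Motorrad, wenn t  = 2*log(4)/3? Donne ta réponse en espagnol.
Debemos derivar nuestra ecuación de la aceleración a(t) = 27·exp(-3·t/2)/4 1 vez. Tomando d/dt de a(t), encontramos j(t) = -81·exp(-3·t/2)/8. Tenemos la sacudida j(t) = -81·exp(-3·t/2)/8. Sustituyendo t = 2*log(4)/3: j(2*log(4)/3) = -81/32.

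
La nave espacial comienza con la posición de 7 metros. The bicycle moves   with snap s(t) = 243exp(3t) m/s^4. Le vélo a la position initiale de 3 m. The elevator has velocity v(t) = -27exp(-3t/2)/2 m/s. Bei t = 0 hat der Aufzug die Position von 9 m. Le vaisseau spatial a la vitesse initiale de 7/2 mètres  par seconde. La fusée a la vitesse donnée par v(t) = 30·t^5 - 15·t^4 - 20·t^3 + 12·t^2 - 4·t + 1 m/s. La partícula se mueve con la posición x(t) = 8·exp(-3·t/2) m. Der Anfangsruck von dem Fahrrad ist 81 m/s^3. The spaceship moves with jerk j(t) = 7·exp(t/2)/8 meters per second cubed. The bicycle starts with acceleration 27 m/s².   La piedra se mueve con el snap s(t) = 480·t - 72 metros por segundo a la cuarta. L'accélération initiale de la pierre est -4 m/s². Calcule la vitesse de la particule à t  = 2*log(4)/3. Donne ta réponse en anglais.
Starting from position x(t) = 8·exp(-3·t/2), we take 1 derivative. The derivative of position gives velocity: v(t) = -12·exp(-3·t/2). From the given velocity equation v(t) = -12·exp(-3·t/2), we substitute t = 2*log(4)/3 to get v = -3.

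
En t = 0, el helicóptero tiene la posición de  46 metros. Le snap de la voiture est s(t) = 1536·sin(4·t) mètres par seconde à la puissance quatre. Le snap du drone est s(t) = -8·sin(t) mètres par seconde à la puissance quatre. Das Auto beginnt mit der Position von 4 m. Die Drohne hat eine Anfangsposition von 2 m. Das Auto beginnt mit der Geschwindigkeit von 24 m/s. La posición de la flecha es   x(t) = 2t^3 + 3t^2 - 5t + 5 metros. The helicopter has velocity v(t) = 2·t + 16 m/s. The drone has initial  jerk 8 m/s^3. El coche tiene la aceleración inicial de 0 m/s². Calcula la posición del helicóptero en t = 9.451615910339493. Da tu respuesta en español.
Partiendo de la velocidad v(t) = 2·t + 16, tomamos 1 antiderivada. La integral de la velocidad, con x(0) = 46, da la posición: x(t) = t^2 + 16·t + 46. De la ecuación de la posición x(t) = t^2 + 16·t + 46, sustituimos t = 9.451615910339493 para obtener x = 286.558897882015.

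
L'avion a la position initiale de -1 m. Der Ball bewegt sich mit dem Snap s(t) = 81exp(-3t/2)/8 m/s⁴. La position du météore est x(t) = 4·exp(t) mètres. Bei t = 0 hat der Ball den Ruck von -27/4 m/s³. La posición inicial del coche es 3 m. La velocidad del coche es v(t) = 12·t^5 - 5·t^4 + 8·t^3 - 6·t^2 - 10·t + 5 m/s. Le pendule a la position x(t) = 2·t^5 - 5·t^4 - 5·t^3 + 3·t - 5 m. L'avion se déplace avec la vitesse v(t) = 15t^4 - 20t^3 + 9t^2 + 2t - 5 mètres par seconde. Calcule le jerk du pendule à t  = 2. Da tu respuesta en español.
Debemos derivar nuestra ecuación de la posición x(t) = 2·t^5 - 5·t^4 - 5·t^3 + 3·t - 5 3 veces. Tomando d/dt de x(t), encontramos v(t) = 10·t^4 - 20·t^3 - 15·t^2 + 3. Tomando d/dt de v(t), encontramos a(t) = 40·t^3 - 60·t^2 - 30·t. Derivando la aceleración, obtenemos la sacudida: j(t) = 120·t^2 - 120·t - 30. Tenemos la sacudida j(t) = 120·t^2 - 120·t - 30. Sustituyendo t = 2: j(2) = 210.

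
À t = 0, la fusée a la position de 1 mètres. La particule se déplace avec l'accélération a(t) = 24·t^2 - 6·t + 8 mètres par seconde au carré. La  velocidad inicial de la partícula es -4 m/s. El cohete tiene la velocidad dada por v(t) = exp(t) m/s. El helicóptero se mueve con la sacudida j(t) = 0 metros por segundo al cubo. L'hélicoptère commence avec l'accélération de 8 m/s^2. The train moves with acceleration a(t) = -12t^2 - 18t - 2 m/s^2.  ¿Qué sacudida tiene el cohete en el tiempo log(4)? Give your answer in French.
Pour résoudre ceci, nous devons prendre 2 dérivées de notre équation de la vitesse v(t) = exp(t). En prenant d/dt de v(t), nous trouvons a(t) = exp(t). La dérivée de l'accélération donne le jerk: j(t) = exp(t). Nous avons le jerk j(t) = exp(t). En substituant t = log(4): j(log(4)) = 4.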